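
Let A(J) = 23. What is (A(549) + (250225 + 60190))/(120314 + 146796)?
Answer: 155219/133555 ≈ 1.1622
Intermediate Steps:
(A(549) + (250225 + 60190))/(120314 + 146796) = (23 + (250225 + 60190))/(120314 + 146796) = (23 + 310415)/267110 = 310438*(1/267110) = 155219/133555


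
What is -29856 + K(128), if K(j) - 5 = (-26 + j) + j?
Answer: -29621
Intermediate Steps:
K(j) = -21 + 2*j (K(j) = 5 + ((-26 + j) + j) = 5 + (-26 + 2*j) = -21 + 2*j)
-29856 + K(128) = -29856 + (-21 + 2*128) = -29856 + (-21 + 256) = -29856 + 235 = -29621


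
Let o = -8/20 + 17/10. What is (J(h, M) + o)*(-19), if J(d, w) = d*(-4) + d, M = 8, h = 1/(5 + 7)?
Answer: -399/20 ≈ -19.950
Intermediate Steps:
h = 1/12 ≈ 0.083333
o = 13/10 (o = -8*1/20 + 17*(1/10) = -2/5 + 17/10 = 13/10 ≈ 1.3000)
J(d, w) = -3*d (J(d, w) = -4*d + d = -3*d)
(J(h, M) + o)*(-19) = (-3*1/12 + 13/10)*(-19) = (-1/4 + 13/10)*(-19) = (21/20)*(-19) = -399/20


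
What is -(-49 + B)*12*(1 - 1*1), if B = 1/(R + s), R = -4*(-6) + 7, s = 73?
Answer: 0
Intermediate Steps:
R = 31 (R = 24 + 7 = 31)
B = 1/104 (B = 1/(31 + 73) = 1/104 ≈ 0.0096154)
-(-49 + B)*12*(1 - 1*1) = -(-49 + 1/104)*12*(1 - 1*1) = -(-5095)*12*(1 - 1)/104 = -(-5095)*12*0/104 = -(-5095)*0/104 = -1*0 = 0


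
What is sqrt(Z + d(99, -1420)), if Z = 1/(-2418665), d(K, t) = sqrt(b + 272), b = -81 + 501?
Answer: sqrt(-2418665 + 11699880764450*sqrt(173))/2418665 ≈ 5.1289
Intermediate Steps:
b = 420
d(K, t) = 2*sqrt(173) (d(K, t) = sqrt(420 + 272) = sqrt(692) = 2*sqrt(173))
Z = -1/2418665 ≈ -4.1345e-7
sqrt(Z + d(99, -1420)) = sqrt(-1/2418665 + 2*sqrt(173))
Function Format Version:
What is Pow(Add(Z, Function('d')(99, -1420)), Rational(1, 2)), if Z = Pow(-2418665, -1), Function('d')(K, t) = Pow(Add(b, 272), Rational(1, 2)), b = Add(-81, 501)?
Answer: Mul(Rational(1, 2418665), Pow(Add(-2418665, Mul(11699880764450, Pow(173, Rational(1, 2)))), Rational(1, 2))) ≈ 5.1289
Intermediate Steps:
b = 420
Function('d')(K, t) = Mul(2, Pow(173, Rational(1, 2))) (Function('d')(K, t) = Pow(Add(420, 272), Rational(1, 2)) = Pow(692, Rational(1, 2)) = Mul(2, Pow(173, Rational(1, 2))))
Z = Rational(-1, 2418665) ≈ -4.1345e-7
Pow(Add(Z, Function('d')(99, -1420)), Rational(1, 2)) = Pow(Add(Rational(-1, 2418665), Mul(2, Pow(173, Rational(1, 2)))), Rational(1, 2))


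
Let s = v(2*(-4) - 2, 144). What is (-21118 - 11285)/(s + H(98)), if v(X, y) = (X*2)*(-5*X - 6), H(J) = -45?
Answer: 32403/925 ≈ 35.030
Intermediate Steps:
v(X, y) = 2*X*(-6 - 5*X) (v(X, y) = (2*X)*(-6 - 5*X) = 2*X*(-6 - 5*X))
s = -880 (s = -2*(2*(-4) - 2)*(6 + 5*(2*(-4) - 2)) = -2*(-8 - 2)*(6 + 5*(-8 - 2)) = -2*(-10)*(6 + 5*(-10)) = -2*(-10)*(6 - 50) = -2*(-10)*(-44) = -880)
(-21118 - 11285)/(s + H(98)) = (-21118 - 11285)/(-880 - 45) = -32403/(-925) = -32403*(-1/925) = 32403/925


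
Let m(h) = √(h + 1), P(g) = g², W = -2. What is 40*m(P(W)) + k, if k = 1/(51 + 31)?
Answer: 1/82 + 40*√5 ≈ 89.455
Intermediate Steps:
m(h) = √(1 + h)
k = 1/82 ≈ 0.012195
40*m(P(W)) + k = 40*√(1 + (-2)²) + 1/82 = 40*√(1 + 4) + 1/82 = 40*√5 + 1/82 = 1/82 + 40*√5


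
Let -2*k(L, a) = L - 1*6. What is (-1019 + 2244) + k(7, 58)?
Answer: 2449/2 ≈ 1224.5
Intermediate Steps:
k(L, a) = 3 - L/2 (k(L, a) = -(L - 1*6)/2 = -(L - 6)/2 = -(-6 + L)/2 = 3 - L/2)
(-1019 + 2244) + k(7, 58) = (-1019 + 2244) + (3 - 1/2*7) = 1225 + (3 - 7/2) = 1225 - 1/2 = 2449/2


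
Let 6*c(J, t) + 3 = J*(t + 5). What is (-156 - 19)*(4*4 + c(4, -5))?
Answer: -5425/2 ≈ -2712.5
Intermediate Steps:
c(J, t) = -½ + J*(5 + t)/6 (c(J, t) = -½ + (J*(t + 5))/6 = -½ + (J*(5 + t))/6 = -½ + J*(5 + t)/6)
(-156 - 19)*(4*4 + c(4, -5)) = (-156 - 19)*(4*4 + (-½ + (⅚)*4 + (⅙)*4*(-5))) = -175*(16 + (-½ + 10/3 - 10/3)) = -175*(16 - ½) = -175*31/2 = -5425/2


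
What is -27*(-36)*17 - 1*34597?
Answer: -18073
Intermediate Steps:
-27*(-36)*17 - 1*34597 = 972*17 - 34597 = 16524 - 34597 = -18073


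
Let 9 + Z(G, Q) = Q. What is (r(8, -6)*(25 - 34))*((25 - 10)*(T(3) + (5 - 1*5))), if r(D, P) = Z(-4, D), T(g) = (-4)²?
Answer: 2160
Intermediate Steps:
Z(G, Q) = -9 + Q
T(g) = 16
r(D, P) = -9 + D
(r(8, -6)*(25 - 34))*((25 - 10)*(T(3) + (5 - 1*5))) = ((-9 + 8)*(25 - 34))*((25 - 10)*(16 + (5 - 1*5))) = (-1*(-9))*(15*(16 + (5 - 5))) = 9*(15*(16 + 0)) = 9*(15*16) = 9*240 = 2160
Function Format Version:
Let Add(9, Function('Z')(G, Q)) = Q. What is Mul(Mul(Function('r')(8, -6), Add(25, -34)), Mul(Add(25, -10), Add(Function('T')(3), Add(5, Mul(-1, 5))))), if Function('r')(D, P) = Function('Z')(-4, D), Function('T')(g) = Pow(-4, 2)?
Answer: 2160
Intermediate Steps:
Function('Z')(G, Q) = Add(-9, Q)
Function('T')(g) = 16
Function('r')(D, P) = Add(-9, D)
Mul(Mul(Function('r')(8, -6), Add(25, -34)), Mul(Add(25, -10), Add(Function('T')(3), Add(5, Mul(-1, 5))))) = Mul(Mul(Add(-9, 8), Add(25, -34)), Mul(Add(25, -10), Add(16, Add(5, Mul(-1, 5))))) = Mul(Mul(-1, -9), Mul(15, Add(16, Add(5, -5)))) = Mul(9, Mul(15, Add(16, 0))) = Mul(9, Mul(15, 16)) = Mul(9, 240) = 2160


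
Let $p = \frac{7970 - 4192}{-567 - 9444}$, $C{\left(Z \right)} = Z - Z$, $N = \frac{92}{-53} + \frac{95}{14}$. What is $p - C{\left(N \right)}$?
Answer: $- \frac{3778}{10011} \approx -0.37738$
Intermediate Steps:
$N = \frac{3747}{742}$ ($N = 92 \left(- \frac{1}{53}\right) + 95 \cdot \frac{1}{14} = - \frac{92}{53} + \frac{95}{14} = \frac{3747}{742} \approx 5.0499$)
$C{\left(Z \right)} = 0$
$p = - \frac{3778}{10011}$ ($p = \frac{3778}{-10011} = 3778 \left(- \frac{1}{10011}\right) = - \frac{3778}{10011} \approx -0.37738$)
$p - C{\left(N \right)} = - \frac{3778}{10011} - 0 = - \frac{3778}{10011} + 0 = - \frac{3778}{10011}$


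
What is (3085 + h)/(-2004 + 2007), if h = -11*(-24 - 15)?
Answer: 3514/3 ≈ 1171.3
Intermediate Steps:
h = 429 (h = -11*(-39) = 429)
(3085 + h)/(-2004 + 2007) = (3085 + 429)/(-2004 + 2007) = 3514/3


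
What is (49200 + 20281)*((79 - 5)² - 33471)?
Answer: -1945120595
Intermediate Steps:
(49200 + 20281)*((79 - 5)² - 33471) = 69481*(74² - 33471) = 69481*(5476 - 33471) = 69481*(-27995) = -1945120595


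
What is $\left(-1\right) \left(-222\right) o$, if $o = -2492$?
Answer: $-553224$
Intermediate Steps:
$\left(-1\right) \left(-222\right) o = \left(-1\right) \left(-222\right) \left(-2492\right) = 222 \left(-2492\right) = -553224$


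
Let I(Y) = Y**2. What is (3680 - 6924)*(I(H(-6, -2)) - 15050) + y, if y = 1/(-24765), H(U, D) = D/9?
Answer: 32645101024093/668655 ≈ 4.8822e+7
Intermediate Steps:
H(U, D) = D/9 (H(U, D) = D*(1/9) = D/9)
y = -1/24765 ≈ -4.0380e-5
(3680 - 6924)*(I(H(-6, -2)) - 15050) + y = (3680 - 6924)*(((1/9)*(-2))**2 - 15050) - 1/24765 = -3244*((-2/9)**2 - 15050) - 1/24765 = -3244*(4/81 - 15050) - 1/24765 = -3244*(-1219046/81) - 1/24765 = 3954585224/81 - 1/24765 = 32645101024093/668655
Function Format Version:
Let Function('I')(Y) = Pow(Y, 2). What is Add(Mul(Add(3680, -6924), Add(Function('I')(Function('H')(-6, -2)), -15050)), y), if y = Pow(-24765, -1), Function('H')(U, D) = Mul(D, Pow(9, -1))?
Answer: Rational(32645101024093, 668655) ≈ 4.8822e+7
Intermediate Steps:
Function('H')(U, D) = Mul(Rational(1, 9), D) (Function('H')(U, D) = Mul(D, Rational(1, 9)) = Mul(Rational(1, 9), D))
y = Rational(-1, 24765) ≈ -4.0380e-5
Add(Mul(Add(3680, -6924), Add(Function('I')(Function('H')(-6, -2)), -15050)), y) = Add(Mul(Add(3680, -6924), Add(Pow(Mul(Rational(1, 9), -2), 2), -15050)), Rational(-1, 24765)) = Add(Mul(-3244, Add(Pow(Rational(-2, 9), 2), -15050)), Rational(-1, 24765)) = Add(Mul(-3244, Add(Rational(4, 81), -15050)), Rational(-1, 24765)) = Add(Mul(-3244, Rational(-1219046, 81)), Rational(-1, 24765)) = Add(Rational(3954585224, 81), Rational(-1, 24765)) = Rational(32645101024093, 668655)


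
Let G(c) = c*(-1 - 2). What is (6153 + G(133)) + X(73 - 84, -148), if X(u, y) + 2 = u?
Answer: 5741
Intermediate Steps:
X(u, y) = -2 + u
G(c) = -3*c (G(c) = c*(-3) = -3*c)
(6153 + G(133)) + X(73 - 84, -148) = (6153 - 3*133) + (-2 + (73 - 84)) = (6153 - 399) + (-2 - 11) = 5754 - 13 = 5741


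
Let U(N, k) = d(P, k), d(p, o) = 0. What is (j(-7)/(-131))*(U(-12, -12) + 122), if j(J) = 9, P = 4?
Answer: -1098/131 ≈ -8.3817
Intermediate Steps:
U(N, k) = 0
(j(-7)/(-131))*(U(-12, -12) + 122) = (9/(-131))*(0 + 122) = (9*(-1/131))*122 = -9/131*122 = -1098/131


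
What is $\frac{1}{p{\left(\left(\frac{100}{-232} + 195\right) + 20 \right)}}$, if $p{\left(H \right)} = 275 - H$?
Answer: $\frac{58}{3505} \approx 0.016548$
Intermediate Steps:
$\frac{1}{p{\left(\left(\frac{100}{-232} + 195\right) + 20 \right)}} = \frac{1}{275 - \left(\left(\frac{100}{-232} + 195\right) + 20\right)} = \frac{1}{275 - \left(\left(100 \left(- \frac{1}{232}\right) + 195\right) + 20\right)} = \frac{1}{275 - \left(\left(- \frac{25}{58} + 195\right) + 20\right)} = \frac{1}{275 - \left(\frac{11285}{58} + 20\right)} = \frac{1}{275 - \frac{12445}{58}} = \frac{1}{\frac{3505}{58}} = \frac{58}{3505}$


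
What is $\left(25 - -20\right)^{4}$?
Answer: $4100625$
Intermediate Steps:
$\left(25 - -20\right)^{4} = \left(25 + 20\right)^{4} = 45^{4} = 4100625$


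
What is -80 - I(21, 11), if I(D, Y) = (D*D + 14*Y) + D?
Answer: -696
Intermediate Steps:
I(D, Y) = D + D² + 14*Y (I(D, Y) = (D² + 14*Y) + D = D + D² + 14*Y)
-80 - I(21, 11) = -80 - (21 + 21² + 14*11) = -80 - (21 + 441 + 154) = -80 - 1*616 = -80 - 616 = -696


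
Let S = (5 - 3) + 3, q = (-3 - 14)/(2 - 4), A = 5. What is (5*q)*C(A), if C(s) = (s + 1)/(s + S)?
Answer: 51/2 ≈ 25.500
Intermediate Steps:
q = 17/2 (q = -17/(-2) = -17*(-½) = 17/2 ≈ 8.5000)
S = 5 (S = 2 + 3 = 5)
C(s) = (1 + s)/(5 + s) (C(s) = (s + 1)/(s + 5) = (1 + s)/(5 + s))
(5*q)*C(A) = (5*(17/2))*((1 + 5)/(5 + 5)) = 85*(6/10)/2 = 85*((⅒)*6)/2 = (85/2)*(⅗) = 51/2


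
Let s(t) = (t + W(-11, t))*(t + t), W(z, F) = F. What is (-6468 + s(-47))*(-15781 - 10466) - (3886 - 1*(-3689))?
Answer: -62160471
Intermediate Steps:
s(t) = 4*t² (s(t) = (t + t)*(t + t) = (2*t)*(2*t) = 4*t²)
(-6468 + s(-47))*(-15781 - 10466) - (3886 - 1*(-3689)) = (-6468 + 4*(-47)²)*(-15781 - 10466) - (3886 - 1*(-3689)) = (-6468 + 4*2209)*(-26247) - (3886 + 3689) = (-6468 + 8836)*(-26247) - 1*7575 = 2368*(-26247) - 7575 = -62152896 - 7575 = -62160471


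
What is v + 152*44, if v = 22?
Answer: 6710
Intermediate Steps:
v + 152*44 = 22 + 152*44 = 22 + 6688 = 6710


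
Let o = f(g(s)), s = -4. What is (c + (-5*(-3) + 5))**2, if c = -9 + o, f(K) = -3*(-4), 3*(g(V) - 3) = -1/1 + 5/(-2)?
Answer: 529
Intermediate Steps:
g(V) = 11/6 (g(V) = 3 + (-1/1 + 5/(-2))/3 = 3 + (-1*1 + 5*(-1/2))/3 = 3 + (-1 - 5/2)/3 = 3 + (1/3)*(-7/2) = 3 - 7/6 = 11/6)
f(K) = 12
o = 12
c = 3 (c = -9 + 12 = 3)
(c + (-5*(-3) + 5))**2 = (3 + (-5*(-3) + 5))**2 = (3 + (15 + 5))**2 = (3 + 20)**2 = 23**2 = 529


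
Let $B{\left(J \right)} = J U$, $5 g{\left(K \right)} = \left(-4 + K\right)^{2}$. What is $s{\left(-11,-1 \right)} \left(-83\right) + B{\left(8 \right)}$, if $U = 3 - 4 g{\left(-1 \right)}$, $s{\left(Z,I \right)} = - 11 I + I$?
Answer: $-966$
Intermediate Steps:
$g{\left(K \right)} = \frac{\left(-4 + K\right)^{2}}{5}$
$s{\left(Z,I \right)} = - 10 I$
$U = -17$ ($U = 3 - 4 \frac{\left(-4 - 1\right)^{2}}{5} = 3 - 4 \frac{\left(-5\right)^{2}}{5} = 3 - 4 \cdot \frac{1}{5} \cdot 25 = 3 - 20 = -17$)
$B{\left(J \right)} = - 17 J$ ($B{\left(J \right)} = J \left(-17\right) = - 17 J$)
$s{\left(-11,-1 \right)} \left(-83\right) + B{\left(8 \right)} = \left(-10\right) \left(-1\right) \left(-83\right) - 136 = 10 \left(-83\right) - 136 = -830 - 136 = -966$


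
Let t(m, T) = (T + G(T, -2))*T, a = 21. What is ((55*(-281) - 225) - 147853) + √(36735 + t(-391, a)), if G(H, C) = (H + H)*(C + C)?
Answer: -163533 + 4*√2103 ≈ -1.6335e+5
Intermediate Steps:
G(H, C) = 4*C*H (G(H, C) = (2*H)*(2*C) = 4*C*H)
t(m, T) = -7*T² (t(m, T) = (T + 4*(-2)*T)*T = (T - 8*T)*T = (-7*T)*T = -7*T²)
((55*(-281) - 225) - 147853) + √(36735 + t(-391, a)) = ((55*(-281) - 225) - 147853) + √(36735 - 7*21²) = ((-15455 - 225) - 147853) + √(36735 - 7*441) = (-15680 - 147853) + √(36735 - 3087) = -163533 + √33648 = -163533 + 4*√2103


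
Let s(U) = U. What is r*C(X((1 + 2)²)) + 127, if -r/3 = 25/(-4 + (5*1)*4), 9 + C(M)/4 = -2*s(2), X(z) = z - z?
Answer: 1483/4 ≈ 370.75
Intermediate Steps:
X(z) = 0
C(M) = -52 (C(M) = -36 + 4*(-2*2) = -36 + 4*(-4) = -36 - 16 = -52)
r = -75/16 (r = -75/(-4 + (5*1)*4) = -75/(-4 + 5*4) = -75/(-4 + 20) = -75/16 ≈ -4.6875)
r*C(X((1 + 2)²)) + 127 = -75/16*(-52) + 127 = 975/4 + 127 = 1483/4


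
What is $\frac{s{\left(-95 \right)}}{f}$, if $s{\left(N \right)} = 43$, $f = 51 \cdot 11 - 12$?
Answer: $\frac{43}{549} \approx 0.078324$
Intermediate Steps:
$f = 549$ ($f = 561 - 12 = 549$)
$\frac{s{\left(-95 \right)}}{f} = \frac{43}{549}$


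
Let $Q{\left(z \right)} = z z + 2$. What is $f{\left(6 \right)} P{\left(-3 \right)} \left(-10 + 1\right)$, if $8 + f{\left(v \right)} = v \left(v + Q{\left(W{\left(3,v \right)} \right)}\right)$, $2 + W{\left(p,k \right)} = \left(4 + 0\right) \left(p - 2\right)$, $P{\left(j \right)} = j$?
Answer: $1728$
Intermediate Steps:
$W{\left(p,k \right)} = -10 + 4 p$ ($W{\left(p,k \right)} = -2 + \left(4 + 0\right) \left(p - 2\right) = -2 + 4 \left(-2 + p\right) = -2 + \left(-8 + 4 p\right) = -10 + 4 p$)
$Q{\left(z \right)} = 2 + z^{2}$ ($Q{\left(z \right)} = z^{2} + 2 = 2 + z^{2}$)
$f{\left(v \right)} = -8 + v \left(6 + v\right)$ ($f{\left(v \right)} = -8 + v \left(v + \left(2 + \left(-10 + 4 \cdot 3\right)^{2}\right)\right) = -8 + v \left(v + \left(2 + \left(-10 + 12\right)^{2}\right)\right) = -8 + v \left(v + \left(2 + 2^{2}\right)\right) = -8 + v \left(v + \left(2 + 4\right)\right) = -8 + v \left(v + 6\right) = -8 + v \left(6 + v\right)$)
$f{\left(6 \right)} P{\left(-3 \right)} \left(-10 + 1\right) = \left(-8 + 6^{2} + 6 \cdot 6\right) \left(- 3 \left(-10 + 1\right)\right) = \left(-8 + 36 + 36\right) \left(\left(-3\right) \left(-9\right)\right) = 64 \cdot 27 = 1728$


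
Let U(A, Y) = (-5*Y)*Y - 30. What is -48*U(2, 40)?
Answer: 385440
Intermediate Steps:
U(A, Y) = -30 - 5*Y**2 (U(A, Y) = -5*Y**2 - 30 = -30 - 5*Y**2)
-48*U(2, 40) = -48*(-30 - 5*40**2) = -48*(-30 - 5*1600) = -48*(-30 - 8000) = -48*(-8030) = 385440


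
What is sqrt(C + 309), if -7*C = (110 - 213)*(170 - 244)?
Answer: I*sqrt(38213)/7 ≈ 27.926*I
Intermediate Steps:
C = -7622/7 (C = -(110 - 213)*(170 - 244)/7 = -(-103)*(-74)/7 = -1/7*7622 = -7622/7 ≈ -1088.9)
sqrt(C + 309) = sqrt(-7622/7 + 309) = sqrt(-5459/7) = I*sqrt(38213)/7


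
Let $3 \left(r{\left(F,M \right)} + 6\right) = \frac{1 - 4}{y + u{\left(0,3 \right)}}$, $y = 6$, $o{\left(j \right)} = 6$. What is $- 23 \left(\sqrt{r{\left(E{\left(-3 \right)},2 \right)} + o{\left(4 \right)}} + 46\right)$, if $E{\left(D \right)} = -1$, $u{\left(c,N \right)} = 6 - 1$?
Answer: $-1058 - \frac{23 i \sqrt{11}}{11} \approx -1058.0 - 6.9348 i$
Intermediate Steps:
$u{\left(c,N \right)} = 5$ ($u{\left(c,N \right)} = 6 - 1 = 5$)
$r{\left(F,M \right)} = - \frac{67}{11}$ ($r{\left(F,M \right)} = -6 + \frac{\left(1 - 4\right) \frac{1}{6 + 5}}{3} = -6 + \frac{\left(-3\right) \frac{1}{11}}{3} = -6 + \frac{1}{3} \left(- \frac{3}{11}\right) = -6 - \frac{1}{11} = - \frac{67}{11}$)
$- 23 \left(\sqrt{r{\left(E{\left(-3 \right)},2 \right)} + o{\left(4 \right)}} + 46\right) = - 23 \left(\sqrt{- \frac{67}{11} + 6} + 46\right) = - 23 \left(\sqrt{- \frac{1}{11}} + 46\right) = - 23 \left(\frac{i \sqrt{11}}{11} + 46\right) = - 23 \left(46 + \frac{i \sqrt{11}}{11}\right) = -1058 - \frac{23 i \sqrt{11}}{11}$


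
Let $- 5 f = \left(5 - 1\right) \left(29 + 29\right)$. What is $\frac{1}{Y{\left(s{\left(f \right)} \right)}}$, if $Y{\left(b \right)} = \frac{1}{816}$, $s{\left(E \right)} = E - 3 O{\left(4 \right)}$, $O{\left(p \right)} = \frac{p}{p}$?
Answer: $816$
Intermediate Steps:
$f = - \frac{232}{5}$ ($f = - \frac{\left(5 - 1\right) \left(29 + 29\right)}{5} = - \frac{4 \cdot 58}{5} = \left(- \frac{1}{5}\right) 232 = - \frac{232}{5} \approx -46.4$)
$O{\left(p \right)} = 1$
$s{\left(E \right)} = -3 + E$ ($s{\left(E \right)} = E - 3 = -3 + E$)
$Y{\left(b \right)} = \frac{1}{816}$
$\frac{1}{Y{\left(s{\left(f \right)} \right)}} = \frac{1}{\frac{1}{816}} = 816$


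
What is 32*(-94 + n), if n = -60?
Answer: -4928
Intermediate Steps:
32*(-94 + n) = 32*(-94 - 60) = 32*(-154) = -4928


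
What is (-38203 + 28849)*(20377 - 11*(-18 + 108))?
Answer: -181345998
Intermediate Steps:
(-38203 + 28849)*(20377 - 11*(-18 + 108)) = -9354*(20377 - 11*90) = -9354*(20377 - 990) = -9354*19387 = -181345998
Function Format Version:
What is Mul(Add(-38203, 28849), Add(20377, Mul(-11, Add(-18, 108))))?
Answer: -181345998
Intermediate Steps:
Mul(Add(-38203, 28849), Add(20377, Mul(-11, Add(-18, 108)))) = Mul(-9354, Add(20377, Mul(-11, 90))) = Mul(-9354, Add(20377, -990)) = Mul(-9354, 19387) = -181345998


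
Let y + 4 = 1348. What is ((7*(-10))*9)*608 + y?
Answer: -381696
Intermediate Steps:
y = 1344 (y = -4 + 1348 = 1344)
((7*(-10))*9)*608 + y = ((7*(-10))*9)*608 + 1344 = -70*9*608 + 1344 = -630*608 + 1344 = -383040 + 1344 = -381696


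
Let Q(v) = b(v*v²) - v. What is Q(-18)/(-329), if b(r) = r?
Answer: 5814/329 ≈ 17.672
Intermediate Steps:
Q(v) = v³ - v (Q(v) = v*v² - v = v³ - v)
Q(-18)/(-329) = ((-18)³ - 1*(-18))/(-329) = (-5832 + 18)*(-1/329) = -5814*(-1/329) = 5814/329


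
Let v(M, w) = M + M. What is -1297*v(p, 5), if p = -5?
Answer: 12970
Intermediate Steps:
v(M, w) = 2*M
-1297*v(p, 5) = -2594*(-5) = -1297*(-10) = 12970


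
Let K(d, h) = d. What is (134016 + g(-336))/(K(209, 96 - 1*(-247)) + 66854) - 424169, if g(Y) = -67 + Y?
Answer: -28445912034/67063 ≈ -4.2417e+5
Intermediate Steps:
(134016 + g(-336))/(K(209, 96 - 1*(-247)) + 66854) - 424169 = (134016 + (-67 - 336))/(209 + 66854) - 424169 = (134016 - 403)/67063 - 424169 = 133613*(1/67063) - 424169 = 133613/67063 - 424169 = -28445912034/67063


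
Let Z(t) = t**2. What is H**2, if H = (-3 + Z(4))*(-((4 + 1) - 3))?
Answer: 676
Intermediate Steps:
H = -26 (H = (-3 + 4**2)*(-((4 + 1) - 3)) = (-3 + 16)*(-(5 - 3)) = 13*(-1*2) = 13*(-2) = -26)
H**2 = (-26)**2 = 676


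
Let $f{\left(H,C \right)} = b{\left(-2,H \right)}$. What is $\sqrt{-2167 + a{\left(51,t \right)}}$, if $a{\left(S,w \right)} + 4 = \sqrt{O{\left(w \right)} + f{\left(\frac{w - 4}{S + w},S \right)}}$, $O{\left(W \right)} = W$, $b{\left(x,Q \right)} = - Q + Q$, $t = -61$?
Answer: $\sqrt{-2171 + i \sqrt{61}} \approx 0.08381 + 46.594 i$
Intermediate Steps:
$b{\left(x,Q \right)} = 0$
$f{\left(H,C \right)} = 0$
$a{\left(S,w \right)} = -4 + \sqrt{w}$ ($a{\left(S,w \right)} = -4 + \sqrt{w + 0} = -4 + \sqrt{w}$)
$\sqrt{-2167 + a{\left(51,t \right)}} = \sqrt{-2167 - \left(4 - \sqrt{-61}\right)} = \sqrt{-2167 - \left(4 - i \sqrt{61}\right)} = \sqrt{-2171 + i \sqrt{61}}$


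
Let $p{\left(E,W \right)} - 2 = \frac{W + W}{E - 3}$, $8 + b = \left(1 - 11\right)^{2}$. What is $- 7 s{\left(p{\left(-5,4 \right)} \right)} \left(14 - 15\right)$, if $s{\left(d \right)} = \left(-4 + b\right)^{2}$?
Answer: $54208$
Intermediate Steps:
$b = 92$ ($b = -8 + \left(1 - 11\right)^{2} = -8 + \left(-10\right)^{2} = -8 + 100 = 92$)
$p{\left(E,W \right)} = 2 + \frac{2 W}{-3 + E}$ ($p{\left(E,W \right)} = 2 + \frac{W + W}{E - 3} = 2 + \frac{2 W}{-3 + E}$)
$s{\left(d \right)} = 7744$ ($s{\left(d \right)} = \left(-4 + 92\right)^{2} = 88^{2} = 7744$)
$- 7 s{\left(p{\left(-5,4 \right)} \right)} \left(14 - 15\right) = \left(-7\right) 7744 \left(14 - 15\right) = - 54208 \left(14 - 15\right) = \left(-54208\right) \left(-1\right) = 54208$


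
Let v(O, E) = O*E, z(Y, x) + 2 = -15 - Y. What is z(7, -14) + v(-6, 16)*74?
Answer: -7128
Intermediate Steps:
z(Y, x) = -17 - Y (z(Y, x) = -2 + (-15 - Y) = -17 - Y)
v(O, E) = E*O
z(7, -14) + v(-6, 16)*74 = (-17 - 1*7) + (16*(-6))*74 = (-17 - 7) - 96*74 = -24 - 7104 = -7128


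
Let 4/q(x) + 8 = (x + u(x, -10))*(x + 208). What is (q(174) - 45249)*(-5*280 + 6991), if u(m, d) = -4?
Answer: -4106740546456/16233 ≈ -2.5299e+8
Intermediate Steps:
q(x) = 4/(-8 + (-4 + x)*(208 + x)) (q(x) = 4/(-8 + (x - 4)*(x + 208)) = 4/(-8 + (-4 + x)*(208 + x)))
(q(174) - 45249)*(-5*280 + 6991) = (4/(-840 + 174² + 204*174) - 45249)*(-5*280 + 6991) = (4/(-840 + 30276 + 35496) - 45249)*(-1400 + 6991) = (4/64932 - 45249)*5591 = (4*(1/64932) - 45249)*5591 = (1/16233 - 45249)*5591 = -734527016/16233*5591 = -4106740546456/16233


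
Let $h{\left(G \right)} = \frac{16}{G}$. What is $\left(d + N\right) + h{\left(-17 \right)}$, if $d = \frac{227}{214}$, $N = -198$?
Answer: $- \frac{719889}{3638} \approx -197.88$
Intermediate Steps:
$d = \frac{227}{214}$ ($d = 227 \cdot \frac{1}{214} = \frac{227}{214} \approx 1.0607$)
$\left(d + N\right) + h{\left(-17 \right)} = \left(\frac{227}{214} - 198\right) + \frac{16}{-17} = - \frac{42145}{214} + 16 \left(- \frac{1}{17}\right) = - \frac{42145}{214} - \frac{16}{17} = - \frac{719889}{3638}$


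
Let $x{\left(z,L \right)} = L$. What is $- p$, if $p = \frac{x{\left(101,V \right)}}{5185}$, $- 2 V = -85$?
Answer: $- \frac{1}{122} \approx -0.0081967$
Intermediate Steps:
$V = \frac{85}{2}$ ($V = \left(- \frac{1}{2}\right) \left(-85\right) = \frac{85}{2} \approx 42.5$)
$p = \frac{1}{122}$ ($p = \frac{85}{2 \cdot 5185} = \frac{85}{2} \cdot \frac{1}{5185} = \frac{1}{122} \approx 0.0081967$)
$- p = \left(-1\right) \frac{1}{122} = - \frac{1}{122}$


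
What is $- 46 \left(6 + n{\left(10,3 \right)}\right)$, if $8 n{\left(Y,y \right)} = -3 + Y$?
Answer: $- \frac{1265}{4} \approx -316.25$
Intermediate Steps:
$n{\left(Y,y \right)} = - \frac{3}{8} + \frac{Y}{8}$ ($n{\left(Y,y \right)} = \frac{-3 + Y}{8} = - \frac{3}{8} + \frac{Y}{8}$)
$- 46 \left(6 + n{\left(10,3 \right)}\right) = - 46 \left(6 + \left(- \frac{3}{8} + \frac{1}{8} \cdot 10\right)\right) = - 46 \left(6 + \left(- \frac{3}{8} + \frac{5}{4}\right)\right) = - 46 \left(6 + \frac{7}{8}\right) = \left(-46\right) \frac{55}{8} = - \frac{1265}{4}$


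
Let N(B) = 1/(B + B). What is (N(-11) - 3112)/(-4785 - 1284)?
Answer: 68465/133518 ≈ 0.51278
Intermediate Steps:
N(B) = 1/(2*B)
(N(-11) - 3112)/(-4785 - 1284) = ((½)/(-11) - 3112)/(-4785 - 1284) = ((½)*(-1/11) - 3112)/(-6069) = (-1/22 - 3112)*(-1/6069) = -68465/22*(-1/6069) = 68465/133518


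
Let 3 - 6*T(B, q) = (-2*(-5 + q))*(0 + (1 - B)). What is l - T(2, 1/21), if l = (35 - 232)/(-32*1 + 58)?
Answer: -7967/819 ≈ -9.7277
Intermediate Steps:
l = -197/26 (l = -197/(-32 + 58) = -197/26 ≈ -7.5769)
T(B, q) = ½ - (1 - B)*(10 - 2*q)/6 (T(B, q) = ½ - (-2*(-5 + q))*(0 + (1 - B))/6 = ½ - (10 - 2*q)*(1 - B)/6 = ½ - (1 - B)*(10 - 2*q)/6)
l - T(2, 1/21) = -197/26 - (-7/6 + (⅓)/21 + (5/3)*2 - ⅓*2/21) = -197/26 - (-7/6 + (⅓)*(1/21) + 10/3 - ⅓*2*1/21) = -197/26 - (-7/6 + 1/63 + 10/3 - 2/63) = -197/26 - 1*271/126 = -197/26 - 271/126 = -7967/819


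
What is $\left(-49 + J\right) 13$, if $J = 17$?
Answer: $-416$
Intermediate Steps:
$\left(-49 + J\right) 13 = \left(-49 + 17\right) 13 = \left(-32\right) 13 = -416$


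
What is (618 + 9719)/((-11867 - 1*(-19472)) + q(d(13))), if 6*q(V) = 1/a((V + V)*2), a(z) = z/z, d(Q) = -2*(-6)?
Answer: 62022/45631 ≈ 1.3592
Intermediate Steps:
d(Q) = 12
a(z) = 1
q(V) = 1/6 (q(V) = (1/6)/1 = (1/6)*1 = 1/6)
(618 + 9719)/((-11867 - 1*(-19472)) + q(d(13))) = (618 + 9719)/((-11867 - 1*(-19472)) + 1/6) = 10337/((-11867 + 19472) + 1/6) = 10337/(7605 + 1/6) = 10337/(45631/6) = 10337*(6/45631) = 62022/45631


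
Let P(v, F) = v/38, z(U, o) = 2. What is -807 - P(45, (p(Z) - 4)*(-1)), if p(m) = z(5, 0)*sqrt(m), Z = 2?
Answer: -30711/38 ≈ -808.18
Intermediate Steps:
p(m) = 2*sqrt(m)
P(v, F) = v/38 (P(v, F) = v*(1/38) = v/38)
-807 - P(45, (p(Z) - 4)*(-1)) = -807 - 45/38 = -30711/38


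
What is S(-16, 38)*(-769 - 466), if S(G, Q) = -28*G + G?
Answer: -533520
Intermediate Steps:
S(G, Q) = -27*G
S(-16, 38)*(-769 - 466) = (-27*(-16))*(-769 - 466) = 432*(-1235) = -533520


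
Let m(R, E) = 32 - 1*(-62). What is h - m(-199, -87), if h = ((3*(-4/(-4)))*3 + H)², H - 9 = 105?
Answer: 15035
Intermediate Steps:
H = 114 (H = 9 + 105 = 114)
m(R, E) = 94 (m(R, E) = 32 + 62 = 94)
h = 15129 (h = ((3*(-4/(-4)))*3 + 114)² = ((3*(-4*(-¼)))*3 + 114)² = ((3*1)*3 + 114)² = (3*3 + 114)² = (9 + 114)² = 123² = 15129)
h - m(-199, -87) = 15129 - 1*94 = 15129 - 94 = 15035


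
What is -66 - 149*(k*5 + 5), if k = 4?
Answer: -3791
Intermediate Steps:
-66 - 149*(k*5 + 5) = -66 - 149*(4*5 + 5) = -66 - 149*(20 + 5) = -66 - 149*25 = -66 - 3725 = -3791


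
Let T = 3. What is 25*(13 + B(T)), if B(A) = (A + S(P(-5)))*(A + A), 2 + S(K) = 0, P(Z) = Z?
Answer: 475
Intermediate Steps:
S(K) = -2 (S(K) = -2 + 0 = -2)
B(A) = 2*A*(-2 + A) (B(A) = (A - 2)*(A + A) = (-2 + A)*(2*A) = 2*A*(-2 + A))
25*(13 + B(T)) = 25*(13 + 2*3*(-2 + 3)) = 25*(13 + 2*3*1) = 25*(13 + 6) = 25*19 = 475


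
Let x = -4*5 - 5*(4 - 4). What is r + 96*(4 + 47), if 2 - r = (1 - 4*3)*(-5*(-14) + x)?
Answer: 5448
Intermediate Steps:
x = -20 (x = -20 - 5*0 = -20 + 0 = -20)
r = 552 (r = 2 - (1 - 4*3)*(-5*(-14) - 20) = 2 - (1 - 12)*(70 - 20) = 2 - (-11)*50 = 2 - 1*(-550) = 2 + 550 = 552)
r + 96*(4 + 47) = 552 + 96*(4 + 47) = 552 + 96*51 = 552 + 4896 = 5448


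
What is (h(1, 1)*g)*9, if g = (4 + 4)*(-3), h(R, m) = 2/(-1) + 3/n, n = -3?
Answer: 648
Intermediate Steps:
h(R, m) = -3 (h(R, m) = 2/(-1) + 3/(-3) = 2*(-1) + 3*(-1/3) = -2 - 1 = -3)
g = -24 (g = 8*(-3) = -24)
(h(1, 1)*g)*9 = -3*(-24)*9 = 72*9 = 648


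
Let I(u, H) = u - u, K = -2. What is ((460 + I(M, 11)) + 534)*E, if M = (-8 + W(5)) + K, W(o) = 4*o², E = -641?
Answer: -637154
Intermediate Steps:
M = 90 (M = (-8 + 4*5²) - 2 = (-8 + 4*25) - 2 = (-8 + 100) - 2 = 92 - 2 = 90)
I(u, H) = 0
((460 + I(M, 11)) + 534)*E = ((460 + 0) + 534)*(-641) = (460 + 534)*(-641) = 994*(-641) = -637154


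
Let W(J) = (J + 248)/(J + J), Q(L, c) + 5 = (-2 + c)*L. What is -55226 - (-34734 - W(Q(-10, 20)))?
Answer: -7582103/370 ≈ -20492.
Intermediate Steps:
Q(L, c) = -5 + L*(-2 + c) (Q(L, c) = -5 + (-2 + c)*L = -5 + L*(-2 + c))
W(J) = (248 + J)/(2*J) (W(J) = (248 + J)/((2*J)) = (248 + J)*(1/(2*J)) = (248 + J)/(2*J))
-55226 - (-34734 - W(Q(-10, 20))) = -55226 - (-34734 - (248 + (-5 - 2*(-10) - 10*20))/(2*(-5 - 2*(-10) - 10*20))) = -55226 - (-34734 - (248 + (-5 + 20 - 200))/(2*(-5 + 20 - 200))) = -55226 - (-34734 - (248 - 185)/(2*(-185))) = -55226 - (-34734 - (-1)*63/(2*185)) = -55226 - (-34734 - 1*(-63/370)) = -55226 - (-34734 + 63/370) = -55226 - 1*(-12851517/370) = -55226 + 12851517/370 = -7582103/370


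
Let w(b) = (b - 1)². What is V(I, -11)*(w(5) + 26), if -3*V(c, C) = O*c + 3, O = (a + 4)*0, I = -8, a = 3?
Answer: -42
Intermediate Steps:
w(b) = (-1 + b)²
O = 0 (O = (3 + 4)*0 = 7*0 = 0)
V(c, C) = -1 (V(c, C) = -(0*c + 3)/3 = -(0 + 3)/3 = -⅓*3 = -1)
V(I, -11)*(w(5) + 26) = -((-1 + 5)² + 26) = -(4² + 26) = -(16 + 26) = -1*42 = -42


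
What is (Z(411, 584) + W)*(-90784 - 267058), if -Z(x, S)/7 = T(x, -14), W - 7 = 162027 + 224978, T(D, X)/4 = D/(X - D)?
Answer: -58862005989936/425 ≈ -1.3850e+11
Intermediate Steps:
T(D, X) = 4*D/(X - D) (T(D, X) = 4*(D/(X - D)) = 4*D/(X - D))
W = 387012 (W = 7 + (162027 + 224978) = 7 + 387005 = 387012)
Z(x, S) = 28*x/(14 + x) (Z(x, S) = -(-28)*x/(x - 1*(-14)) = -(-28)*x/(x + 14) = -(-28)*x/(14 + x) = 28*x/(14 + x))
(Z(411, 584) + W)*(-90784 - 267058) = (28*411/(14 + 411) + 387012)*(-90784 - 267058) = (28*411/425 + 387012)*(-357842) = (28*411*(1/425) + 387012)*(-357842) = (11508/425 + 387012)*(-357842) = (164491608/425)*(-357842) = -58862005989936/425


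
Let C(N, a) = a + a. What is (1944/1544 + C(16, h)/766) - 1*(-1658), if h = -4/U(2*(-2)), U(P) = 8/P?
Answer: 122651157/73919 ≈ 1659.3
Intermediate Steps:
h = 2 (h = -4/(8/((2*(-2)))) = -4/(8/(-4)) = -4/(8*(-1/4)) = -4/(-2) = -4*(-1/2) = 2)
C(N, a) = 2*a
(1944/1544 + C(16, h)/766) - 1*(-1658) = (1944/1544 + (2*2)/766) - 1*(-1658) = (1944*(1/1544) + 4*(1/766)) + 1658 = (243/193 + 2/383) + 1658 = 93455/73919 + 1658 = 122651157/73919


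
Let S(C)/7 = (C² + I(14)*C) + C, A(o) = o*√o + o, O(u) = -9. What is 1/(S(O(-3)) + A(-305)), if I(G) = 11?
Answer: I/(-494*I + 305*√305) ≈ -1.7263e-5 + 0.00018614*I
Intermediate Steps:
A(o) = o + o^(3/2) (A(o) = o^(3/2) + o = o + o^(3/2))
S(C) = 7*C² + 84*C (S(C) = 7*((C² + 11*C) + C) = 7*(C² + 12*C) = 7*C² + 84*C)
1/(S(O(-3)) + A(-305)) = 1/(7*(-9)*(12 - 9) + (-305 + (-305)^(3/2))) = 1/(7*(-9)*3 + (-305 - 305*I*√305)) = 1/(-189 + (-305 - 305*I*√305)) = 1/(-494 - 305*I*√305)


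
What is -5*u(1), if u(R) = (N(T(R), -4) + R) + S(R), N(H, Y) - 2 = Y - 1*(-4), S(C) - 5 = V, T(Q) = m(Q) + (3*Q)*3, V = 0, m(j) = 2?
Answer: -40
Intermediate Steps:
T(Q) = 2 + 9*Q (T(Q) = 2 + (3*Q)*3 = 2 + 9*Q)
S(C) = 5 (S(C) = 5 + 0 = 5)
N(H, Y) = 6 + Y (N(H, Y) = 2 + (Y - 1*(-4)) = 2 + (Y + 4) = 2 + (4 + Y) = 6 + Y)
u(R) = 7 + R (u(R) = ((6 - 4) + R) + 5 = (2 + R) + 5 = 7 + R)
-5*u(1) = -5*(7 + 1) = -5*8 = -40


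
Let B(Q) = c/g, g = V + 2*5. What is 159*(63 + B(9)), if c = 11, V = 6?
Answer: 162021/16 ≈ 10126.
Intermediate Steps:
g = 16 (g = 6 + 2*5 = 6 + 10 = 16)
B(Q) = 11/16
159*(63 + B(9)) = 159*(63 + 11/16) = 159*(1019/16) = 162021/16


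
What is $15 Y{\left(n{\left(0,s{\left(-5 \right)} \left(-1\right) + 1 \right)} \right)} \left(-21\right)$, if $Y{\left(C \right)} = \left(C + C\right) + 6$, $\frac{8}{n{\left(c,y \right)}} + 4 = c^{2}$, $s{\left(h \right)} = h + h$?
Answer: $-630$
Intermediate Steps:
$s{\left(h \right)} = 2 h$
$n{\left(c,y \right)} = \frac{8}{-4 + c^{2}}$
$Y{\left(C \right)} = 6 + 2 C$ ($Y{\left(C \right)} = 2 C + 6 = 6 + 2 C$)
$15 Y{\left(n{\left(0,s{\left(-5 \right)} \left(-1\right) + 1 \right)} \right)} \left(-21\right) = 15 \left(6 + 2 \frac{8}{-4 + 0^{2}}\right) \left(-21\right) = 15 \left(6 + 2 \frac{8}{-4 + 0}\right) \left(-21\right) = 15 \left(6 + 2 \frac{8}{-4}\right) \left(-21\right) = 15 \left(6 + 2 \cdot 8 \left(- \frac{1}{4}\right)\right) \left(-21\right) = 15 \left(6 + 2 \left(-2\right)\right) \left(-21\right) = 15 \left(6 - 4\right) \left(-21\right) = 15 \cdot 2 \left(-21\right) = 30 \left(-21\right) = -630$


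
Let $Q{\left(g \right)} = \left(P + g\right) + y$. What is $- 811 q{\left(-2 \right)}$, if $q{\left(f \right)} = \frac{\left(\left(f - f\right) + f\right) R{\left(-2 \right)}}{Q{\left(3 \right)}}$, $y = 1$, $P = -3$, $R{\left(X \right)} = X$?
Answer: $-3244$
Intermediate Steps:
$Q{\left(g \right)} = -2 + g$ ($Q{\left(g \right)} = \left(-3 + g\right) + 1 = -2 + g$)
$q{\left(f \right)} = - 2 f$ ($q{\left(f \right)} = \frac{\left(\left(f - f\right) + f\right) \left(-2\right)}{-2 + 3} = \frac{\left(0 + f\right) \left(-2\right)}{1} = f \left(-2\right) 1 = - 2 f 1 = - 2 f$)
$- 811 q{\left(-2 \right)} = - 811 \left(\left(-2\right) \left(-2\right)\right) = \left(-811\right) 4 = -3244$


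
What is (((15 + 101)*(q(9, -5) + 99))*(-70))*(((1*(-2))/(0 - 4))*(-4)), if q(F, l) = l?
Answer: 1526560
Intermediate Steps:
(((15 + 101)*(q(9, -5) + 99))*(-70))*(((1*(-2))/(0 - 4))*(-4)) = (((15 + 101)*(-5 + 99))*(-70))*(((1*(-2))/(0 - 4))*(-4)) = ((116*94)*(-70))*((-2/(-4))*(-4)) = (10904*(-70))*(-¼*(-2)*(-4)) = -381640*(-4) = -763280*(-2) = 1526560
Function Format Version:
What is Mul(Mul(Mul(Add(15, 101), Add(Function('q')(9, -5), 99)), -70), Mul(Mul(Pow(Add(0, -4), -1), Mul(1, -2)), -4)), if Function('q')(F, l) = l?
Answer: 1526560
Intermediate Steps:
Mul(Mul(Mul(Add(15, 101), Add(Function('q')(9, -5), 99)), -70), Mul(Mul(Pow(Add(0, -4), -1), Mul(1, -2)), -4)) = Mul(Mul(Mul(Add(15, 101), Add(-5, 99)), -70), Mul(Mul(Pow(Add(0, -4), -1), Mul(1, -2)), -4)) = Mul(Mul(Mul(116, 94), -70), Mul(Mul(Pow(-4, -1), -2), -4)) = Mul(Mul(10904, -70), Mul(Mul(Rational(-1, 4), -2), -4)) = Mul(-763280, Mul(Rational(1, 2), -4)) = Mul(-763280, -2) = 1526560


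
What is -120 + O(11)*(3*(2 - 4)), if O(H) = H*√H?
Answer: -120 - 66*√11 ≈ -338.90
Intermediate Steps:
O(H) = H^(3/2)
-120 + O(11)*(3*(2 - 4)) = -120 + 11^(3/2)*(3*(2 - 4)) = -120 + (11*√11)*(3*(-2)) = -120 + (11*√11)*(-6) = -120 - 66*√11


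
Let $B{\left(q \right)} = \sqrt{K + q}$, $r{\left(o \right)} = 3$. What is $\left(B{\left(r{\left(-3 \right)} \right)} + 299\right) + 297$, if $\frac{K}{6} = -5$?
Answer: $596 + 3 i \sqrt{3} \approx 596.0 + 5.1962 i$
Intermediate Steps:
$K = -30$ ($K = 6 \left(-5\right) = -30$)
$B{\left(q \right)} = \sqrt{-30 + q}$
$\left(B{\left(r{\left(-3 \right)} \right)} + 299\right) + 297 = \left(\sqrt{-30 + 3} + 299\right) + 297 = \left(\sqrt{-27} + 299\right) + 297 = \left(3 i \sqrt{3} + 299\right) + 297 = \left(299 + 3 i \sqrt{3}\right) + 297 = 596 + 3 i \sqrt{3}$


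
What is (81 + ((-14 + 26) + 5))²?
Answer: 9604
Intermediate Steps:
(81 + ((-14 + 26) + 5))² = (81 + (12 + 5))² = (81 + 17)² = 98² = 9604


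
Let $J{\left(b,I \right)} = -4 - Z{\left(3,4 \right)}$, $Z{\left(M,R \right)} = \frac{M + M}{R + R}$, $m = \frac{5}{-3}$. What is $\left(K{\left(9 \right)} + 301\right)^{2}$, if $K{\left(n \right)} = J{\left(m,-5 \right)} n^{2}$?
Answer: $\frac{112225}{16} \approx 7014.1$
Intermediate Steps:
$m = - \frac{5}{3}$ ($m = 5 \left(- \frac{1}{3}\right) = - \frac{5}{3} \approx -1.6667$)
$Z{\left(M,R \right)} = \frac{M}{R}$ ($Z{\left(M,R \right)} = \frac{2 M}{2 R} = 2 M \frac{1}{2 R} = \frac{M}{R}$)
$J{\left(b,I \right)} = - \frac{19}{4}$ ($J{\left(b,I \right)} = -4 - \frac{3}{4} = - \frac{19}{4}$)
$K{\left(n \right)} = - \frac{19 n^{2}}{4}$
$\left(K{\left(9 \right)} + 301\right)^{2} = \left(- \frac{19 \cdot 9^{2}}{4} + 301\right)^{2} = \left(\left(- \frac{19}{4}\right) 81 + 301\right)^{2} = \left(- \frac{1539}{4} + 301\right)^{2} = \left(- \frac{335}{4}\right)^{2} = \frac{112225}{16}$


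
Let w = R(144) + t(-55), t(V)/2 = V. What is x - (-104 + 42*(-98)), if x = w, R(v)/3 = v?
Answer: 4542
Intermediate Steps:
R(v) = 3*v
t(V) = 2*V
w = 322 (w = 3*144 + 2*(-55) = 432 - 110 = 322)
x = 322
x - (-104 + 42*(-98)) = 322 - (-104 + 42*(-98)) = 322 - (-104 - 4116) = 322 - 1*(-4220) = 322 + 4220 = 4542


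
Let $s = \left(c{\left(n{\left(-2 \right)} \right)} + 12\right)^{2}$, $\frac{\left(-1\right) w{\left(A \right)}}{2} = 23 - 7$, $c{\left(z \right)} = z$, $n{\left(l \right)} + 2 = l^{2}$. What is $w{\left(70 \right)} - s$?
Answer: $-228$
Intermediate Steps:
$n{\left(l \right)} = -2 + l^{2}$
$w{\left(A \right)} = -32$ ($w{\left(A \right)} = - 2 \left(23 - 7\right) = \left(-2\right) 16 = -32$)
$s = 196$ ($s = \left(\left(-2 + \left(-2\right)^{2}\right) + 12\right)^{2} = \left(\left(-2 + 4\right) + 12\right)^{2} = \left(2 + 12\right)^{2} = 14^{2} = 196$)
$w{\left(70 \right)} - s = -32 - 196 = -228$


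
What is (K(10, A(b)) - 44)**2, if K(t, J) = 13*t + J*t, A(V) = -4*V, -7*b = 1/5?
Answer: 372100/49 ≈ 7593.9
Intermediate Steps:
b = -1/35 (b = -1/7/5 = -1/7*1/5 = -1/35 ≈ -0.028571)
(K(10, A(b)) - 44)**2 = (10*(13 - 4*(-1/35)) - 44)**2 = (10*(13 + 4/35) - 44)**2 = (10*(459/35) - 44)**2 = (918/7 - 44)**2 = (610/7)**2 = 372100/49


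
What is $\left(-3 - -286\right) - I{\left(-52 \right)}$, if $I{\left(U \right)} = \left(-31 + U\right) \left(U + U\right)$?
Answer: $-8349$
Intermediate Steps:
$I{\left(U \right)} = 2 U \left(-31 + U\right)$ ($I{\left(U \right)} = \left(-31 + U\right) 2 U = 2 U \left(-31 + U\right)$)
$\left(-3 - -286\right) - I{\left(-52 \right)} = \left(-3 - -286\right) - 2 \left(-52\right) \left(-31 - 52\right) = \left(-3 + 286\right) - 2 \left(-52\right) \left(-83\right) = 283 - 8632 = -8349$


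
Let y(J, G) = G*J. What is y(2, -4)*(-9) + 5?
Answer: 77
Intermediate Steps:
y(2, -4)*(-9) + 5 = -4*2*(-9) + 5 = -8*(-9) + 5 = 72 + 5 = 77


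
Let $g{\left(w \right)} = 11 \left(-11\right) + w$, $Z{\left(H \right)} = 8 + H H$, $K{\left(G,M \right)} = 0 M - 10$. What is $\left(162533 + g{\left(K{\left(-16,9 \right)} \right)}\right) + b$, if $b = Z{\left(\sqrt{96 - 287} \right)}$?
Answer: $162219$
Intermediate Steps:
$K{\left(G,M \right)} = -10$ ($K{\left(G,M \right)} = 0 - 10 = -10$)
$Z{\left(H \right)} = 8 + H^{2}$
$g{\left(w \right)} = -121 + w$
$b = -183$ ($b = 8 + \left(\sqrt{96 - 287}\right)^{2} = 8 + \left(\sqrt{-191}\right)^{2} = 8 + \left(i \sqrt{191}\right)^{2} = 8 - 191 = -183$)
$\left(162533 + g{\left(K{\left(-16,9 \right)} \right)}\right) + b = \left(162533 - 131\right) - 183 = 162402 - 183 = 162219$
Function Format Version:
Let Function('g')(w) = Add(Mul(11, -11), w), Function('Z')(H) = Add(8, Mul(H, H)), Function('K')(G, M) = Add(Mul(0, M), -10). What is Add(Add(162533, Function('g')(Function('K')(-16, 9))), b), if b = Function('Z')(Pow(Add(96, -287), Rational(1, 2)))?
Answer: 162219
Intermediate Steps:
Function('K')(G, M) = -10 (Function('K')(G, M) = Add(0, -10) = -10)
Function('Z')(H) = Add(8, Pow(H, 2))
Function('g')(w) = Add(-121, w)
b = -183 (b = Add(8, Pow(Pow(Add(96, -287), Rational(1, 2)), 2)) = Add(8, Pow(Pow(-191, Rational(1, 2)), 2)) = Add(8, Pow(Mul(I, Pow(191, Rational(1, 2))), 2)) = Add(8, -191) = -183)
Add(Add(162533, Function('g')(Function('K')(-16, 9))), b) = Add(Add(162533, Add(-121, -10)), -183) = Add(Add(162533, -131), -183) = Add(162402, -183) = 162219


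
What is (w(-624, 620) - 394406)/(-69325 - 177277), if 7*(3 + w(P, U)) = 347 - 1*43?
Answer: 2760559/1726214 ≈ 1.5992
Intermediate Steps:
w(P, U) = 283/7 (w(P, U) = -3 + (347 - 1*43)/7 = -3 + (347 - 43)/7 = -3 + (⅐)*304 = -3 + 304/7 = 283/7)
(w(-624, 620) - 394406)/(-69325 - 177277) = (283/7 - 394406)/(-69325 - 177277) = -2760559/7/(-246602) = -2760559/7*(-1/246602) = 2760559/1726214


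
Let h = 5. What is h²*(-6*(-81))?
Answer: 12150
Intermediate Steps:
h²*(-6*(-81)) = 5²*(-6*(-81)) = 25*486 = 12150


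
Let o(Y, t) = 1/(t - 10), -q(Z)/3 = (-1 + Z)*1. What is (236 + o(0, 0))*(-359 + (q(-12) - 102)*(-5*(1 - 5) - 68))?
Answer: 1257347/2 ≈ 6.2867e+5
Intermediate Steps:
q(Z) = 3 - 3*Z (q(Z) = -3*(-1 + Z) = 3 - 3*Z)
o(Y, t) = 1/(-10 + t)
(236 + o(0, 0))*(-359 + (q(-12) - 102)*(-5*(1 - 5) - 68)) = (236 + 1/(-10 + 0))*(-359 + ((3 - 3*(-12)) - 102)*(-5*(1 - 5) - 68)) = (236 + 1/(-10))*(-359 + ((3 + 36) - 102)*(-5*(-4) - 68)) = (236 - ⅒)*(-359 + (39 - 102)*(20 - 68)) = 2359*(-359 - 63*(-48))/10 = 2359*(-359 + 3024)/10 = (2359/10)*2665 = 1257347/2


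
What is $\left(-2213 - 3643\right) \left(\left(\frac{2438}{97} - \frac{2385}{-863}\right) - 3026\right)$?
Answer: $\frac{1469704604832}{83711} \approx 1.7557 \cdot 10^{7}$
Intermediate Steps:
$\left(-2213 - 3643\right) \left(\left(\frac{2438}{97} - \frac{2385}{-863}\right) - 3026\right) = - 5856 \left(\left(2438 \cdot \frac{1}{97} - - \frac{2385}{863}\right) - 3026\right) = - 5856 \left(\left(\frac{2438}{97} + \frac{2385}{863}\right) - 3026\right) = - 5856 \left(\frac{2335339}{83711} - 3026\right) = \left(-5856\right) \left(- \frac{250974147}{83711}\right) = \frac{1469704604832}{83711}$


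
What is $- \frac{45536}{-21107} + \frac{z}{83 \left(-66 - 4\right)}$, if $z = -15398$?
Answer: $\frac{294784873}{61315835} \approx 4.8076$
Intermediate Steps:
$- \frac{45536}{-21107} + \frac{z}{83 \left(-66 - 4\right)} = - \frac{45536}{-21107} - \frac{15398}{83 \left(-66 - 4\right)} = \left(-45536\right) \left(- \frac{1}{21107}\right) - \frac{15398}{83 \left(-70\right)} = \frac{45536}{21107} - \frac{15398}{-5810} = \frac{45536}{21107} - - \frac{7699}{2905} = \frac{45536}{21107} + \frac{7699}{2905} = \frac{294784873}{61315835}$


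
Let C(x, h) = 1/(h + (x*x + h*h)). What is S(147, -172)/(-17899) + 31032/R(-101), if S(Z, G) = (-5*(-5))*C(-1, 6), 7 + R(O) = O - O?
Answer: -3411999457/769657 ≈ -4433.1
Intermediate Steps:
C(x, h) = 1/(h + h² + x²) (C(x, h) = 1/(h + (x² + h²)) = 1/(h + (h² + x²)) = 1/(h + h² + x²))
R(O) = -7 (R(O) = -7 + (O - O) = -7 + 0 = -7)
S(Z, G) = 25/43 (S(Z, G) = (-5*(-5))/(6 + 6² + (-1)²) = 25/(6 + 36 + 1) = 25/43)
S(147, -172)/(-17899) + 31032/R(-101) = (25/43)/(-17899) + 31032/(-7) = (25/43)*(-1/17899) + 31032*(-⅐) = -25/769657 - 31032/7 = -3411999457/769657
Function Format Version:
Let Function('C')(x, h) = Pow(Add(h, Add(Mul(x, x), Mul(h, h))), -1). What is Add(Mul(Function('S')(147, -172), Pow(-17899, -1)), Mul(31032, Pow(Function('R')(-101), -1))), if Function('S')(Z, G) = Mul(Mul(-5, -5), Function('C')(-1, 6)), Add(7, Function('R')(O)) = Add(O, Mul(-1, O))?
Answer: Rational(-3411999457, 769657) ≈ -4433.1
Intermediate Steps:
Function('C')(x, h) = Pow(Add(h, Pow(h, 2), Pow(x, 2)), -1) (Function('C')(x, h) = Pow(Add(h, Add(Pow(x, 2), Pow(h, 2))), -1) = Pow(Add(h, Add(Pow(h, 2), Pow(x, 2))), -1) = Pow(Add(h, Pow(h, 2), Pow(x, 2)), -1))
Function('R')(O) = -7 (Function('R')(O) = Add(-7, Add(O, Mul(-1, O))) = Add(-7, 0) = -7)
Function('S')(Z, G) = Rational(25, 43) (Function('S')(Z, G) = Mul(Mul(-5, -5), Pow(Add(6, Pow(6, 2), Pow(-1, 2)), -1)) = Mul(25, Pow(Add(6, 36, 1), -1)) = Mul(25, Pow(43, -1)) = Mul(25, Rational(1, 43)) = Rational(25, 43))
Add(Mul(Function('S')(147, -172), Pow(-17899, -1)), Mul(31032, Pow(Function('R')(-101), -1))) = Add(Mul(Rational(25, 43), Pow(-17899, -1)), Mul(31032, Pow(-7, -1))) = Add(Mul(Rational(25, 43), Rational(-1, 17899)), Mul(31032, Rational(-1, 7))) = Add(Rational(-25, 769657), Rational(-31032, 7)) = Rational(-3411999457, 769657)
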